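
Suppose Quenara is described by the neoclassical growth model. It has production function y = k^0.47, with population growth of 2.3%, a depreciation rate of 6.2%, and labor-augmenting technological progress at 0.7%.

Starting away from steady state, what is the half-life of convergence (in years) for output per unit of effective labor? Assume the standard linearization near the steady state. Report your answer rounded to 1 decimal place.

t_½ ≈ 14.2 years

Near the steady state the convergence rate is λ = (1 − α)(n + g + δ).
λ = (1 − 0.47) × 0.092 = 0.53 × 0.092 = 0.04876
Half-life = ln 2 / λ = 0.6931 / 0.04876 ≈ 14.21 years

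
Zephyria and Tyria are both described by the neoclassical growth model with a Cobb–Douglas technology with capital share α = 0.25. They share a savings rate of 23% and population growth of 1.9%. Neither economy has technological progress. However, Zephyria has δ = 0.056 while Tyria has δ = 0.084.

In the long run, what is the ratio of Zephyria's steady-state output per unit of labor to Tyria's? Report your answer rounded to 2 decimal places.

Steady-state y* = [s/(n + δ)]^(α/(1−α)), so the ratio is [ (s_Z/(n + δ)_Z) / (s_T/(n + δ)_T) ]^0.3333.
s_Z/(n + δ)_Z = 0.23/0.075 = 3.0667; s_T/(n + δ)_T = 0.23/0.103 = 2.2330.
Ratio = (3.0667/2.2330)^0.3333 = 1.3734^0.3333 ≈ 1.1115

y*_Z / y*_T ≈ 1.11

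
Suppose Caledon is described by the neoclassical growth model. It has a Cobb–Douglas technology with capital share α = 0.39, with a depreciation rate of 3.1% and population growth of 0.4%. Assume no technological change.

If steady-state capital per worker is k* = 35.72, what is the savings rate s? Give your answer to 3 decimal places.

At the steady state, Δk = 0, so s·k^α = (n + δ)·k.
So s / (n + δ) = (k*)^(1−α) = 35.72^0.61 = 8.8568.
Therefore s = 8.8568 × (n + δ) = 8.8568 × 0.035 = 0.3100.

s ≈ 0.310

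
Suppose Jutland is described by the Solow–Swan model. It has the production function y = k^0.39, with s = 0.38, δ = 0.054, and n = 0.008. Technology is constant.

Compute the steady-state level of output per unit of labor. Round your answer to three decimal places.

In steady state, investment equals break-even investment: s·k^α = (n + δ)·k.
Rearranging, k^(1−α) = s / (n + δ).
k^0.61 = 0.38 / (0.008 + 0.054) = 0.38 / 0.062 = 6.1290
k* = 6.1290^(1/0.61) ≈ 19.5345
y* = (k*)^α = 19.5345^0.39 ≈ 3.1872

y* ≈ 3.187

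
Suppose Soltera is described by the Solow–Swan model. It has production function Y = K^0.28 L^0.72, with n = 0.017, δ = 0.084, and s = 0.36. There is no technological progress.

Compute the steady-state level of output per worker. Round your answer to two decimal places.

y* = 1.64

At the steady state, Δk = 0, so s·k^α = (n + δ)·k.
Rearranging, k^(1−α) = s / (n + δ).
k^0.72 = 0.36 / (0.017 + 0.084) = 0.36 / 0.101 = 3.5644
k* = 3.5644^(1/0.72) ≈ 5.8432
y* = (k*)^α = 5.8432^0.28 ≈ 1.6393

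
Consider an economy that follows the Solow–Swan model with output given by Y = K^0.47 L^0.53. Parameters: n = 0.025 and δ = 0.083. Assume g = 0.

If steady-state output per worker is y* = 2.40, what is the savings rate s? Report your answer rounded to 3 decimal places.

s ≈ 0.290

Steady state requires s·f(k) = (n + δ)·k, i.e. s·k^α = (n + δ)·k.
Since y* = [s/(n + δ)]^(α/(1−α)), we have s/(n + δ) = (y*)^((1−α)/α) = 2.40^1.1277 = 2.6839.
Therefore s = 2.6839 × (n + δ) = 2.6839 × 0.108 = 0.2899.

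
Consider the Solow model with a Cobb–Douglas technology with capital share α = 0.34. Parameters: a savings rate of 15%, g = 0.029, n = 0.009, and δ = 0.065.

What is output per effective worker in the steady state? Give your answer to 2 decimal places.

y* = 1.21

Steady state requires s·f(k) = (n + g + δ)·k, i.e. s·k^α = (n + g + δ)·k.
Rearranging, k^(1−α) = s / (n + g + δ).
k^0.66 = 0.15 / (0.009 + 0.029 + 0.065) = 0.15 / 0.103 = 1.4563
k* = 1.4563^(1/0.66) ≈ 1.7675
y* = (k*)^α = 1.7675^0.34 ≈ 1.2137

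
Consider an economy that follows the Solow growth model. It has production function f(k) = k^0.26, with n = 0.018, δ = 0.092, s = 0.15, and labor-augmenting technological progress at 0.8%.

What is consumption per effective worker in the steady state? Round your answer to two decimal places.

c* ≈ 0.92

Steady state requires s·f(k) = (n + g + δ)·k, i.e. s·k^α = (n + g + δ)·k.
Rearranging, k^(1−α) = s / (n + g + δ).
k^0.74 = 0.15 / (0.018 + 0.008 + 0.092) = 0.15 / 0.118 = 1.2712
k* = 1.2712^(1/0.74) ≈ 1.3830
y* = (k*)^α = 1.3830^0.26 ≈ 1.0880
c* = (1 − s)·y* = (1 − 0.15) × 1.0880 ≈ 0.9248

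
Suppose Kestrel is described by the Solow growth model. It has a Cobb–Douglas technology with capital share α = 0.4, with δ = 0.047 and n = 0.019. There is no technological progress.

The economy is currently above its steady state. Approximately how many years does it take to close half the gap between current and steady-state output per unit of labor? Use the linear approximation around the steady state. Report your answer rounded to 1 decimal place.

Near the steady state the convergence rate is λ = (1 − α)(n + δ).
λ = (1 − 0.4) × 0.066 = 0.6 × 0.066 = 0.0396
Half-life = ln 2 / λ = 0.6931 / 0.0396 ≈ 17.50 years

t_½ ≈ 17.5 years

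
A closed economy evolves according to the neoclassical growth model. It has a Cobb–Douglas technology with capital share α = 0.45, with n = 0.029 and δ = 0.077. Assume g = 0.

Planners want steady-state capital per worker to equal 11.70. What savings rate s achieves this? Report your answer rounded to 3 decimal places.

Steady state requires s·f(k) = (n + δ)·k, i.e. s·k^α = (n + δ)·k.
So s / (n + δ) = (k*)^(1−α) = 11.70^0.55 = 3.8681.
Therefore s = 3.8681 × (n + δ) = 3.8681 × 0.106 = 0.4100.

s ≈ 0.410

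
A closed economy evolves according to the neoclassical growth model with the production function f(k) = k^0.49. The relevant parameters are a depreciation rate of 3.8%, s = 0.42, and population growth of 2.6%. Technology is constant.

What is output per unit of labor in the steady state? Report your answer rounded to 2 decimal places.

At the steady state, Δk = 0, so s·k^α = (n + δ)·k.
Rearranging, k^(1−α) = s / (n + δ).
k^0.51 = 0.42 / (0.026 + 0.038) = 0.42 / 0.064 = 6.5625
k* = 6.5625^(1/0.51) ≈ 40.0034
y* = (k*)^α = 40.0034^0.49 ≈ 6.0958

y* ≈ 6.10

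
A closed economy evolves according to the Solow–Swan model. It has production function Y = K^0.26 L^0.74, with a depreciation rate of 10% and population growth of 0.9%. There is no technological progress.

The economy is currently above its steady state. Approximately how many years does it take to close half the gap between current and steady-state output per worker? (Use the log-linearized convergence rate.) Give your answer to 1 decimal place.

half-life ≈ 8.6 years

Near the steady state the convergence rate is λ = (1 − α)(n + δ).
λ = (1 − 0.26) × 0.109 = 0.74 × 0.109 = 0.08066
Half-life = ln 2 / λ = 0.6931 / 0.08066 ≈ 8.59 years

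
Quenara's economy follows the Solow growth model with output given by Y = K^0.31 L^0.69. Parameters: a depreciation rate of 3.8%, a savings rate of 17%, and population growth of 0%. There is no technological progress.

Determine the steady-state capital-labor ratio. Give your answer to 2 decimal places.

At the steady state, Δk = 0, so s·k^α = (n + δ)·k.
Rearranging, k^(1−α) = s / (n + δ).
k^0.69 = 0.17 / (0.000 + 0.038) = 0.17 / 0.038 = 4.4737
k* = 4.4737^(1/0.69) ≈ 8.7699

k* ≈ 8.77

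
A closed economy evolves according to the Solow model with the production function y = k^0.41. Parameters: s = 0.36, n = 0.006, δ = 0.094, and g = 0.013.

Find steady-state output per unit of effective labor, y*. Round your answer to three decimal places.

Steady state requires s·f(k) = (n + g + δ)·k, i.e. s·k^α = (n + g + δ)·k.
Rearranging, k^(1−α) = s / (n + g + δ).
k^0.59 = 0.36 / (0.006 + 0.013 + 0.094) = 0.36 / 0.113 = 3.1858
k* = 3.1858^(1/0.59) ≈ 7.1271
y* = (k*)^α = 7.1271^0.41 ≈ 2.2371

y* ≈ 2.237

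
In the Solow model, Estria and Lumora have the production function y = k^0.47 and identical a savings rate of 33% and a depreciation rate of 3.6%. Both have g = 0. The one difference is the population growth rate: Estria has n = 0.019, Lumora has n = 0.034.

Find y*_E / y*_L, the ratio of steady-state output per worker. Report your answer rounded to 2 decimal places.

Steady-state y* = [s/(n + δ)]^(α/(1−α)), so the ratio is [ (s_E/(n + δ)_E) / (s_L/(n + δ)_L) ]^0.8868.
s_E/(n + δ)_E = 0.33/0.055 = 6.0000; s_L/(n + δ)_L = 0.33/0.070 = 4.7143.
Ratio = (6.0000/4.7143)^0.8868 = 1.2727^0.8868 ≈ 1.2384

y*_E / y*_L ≈ 1.24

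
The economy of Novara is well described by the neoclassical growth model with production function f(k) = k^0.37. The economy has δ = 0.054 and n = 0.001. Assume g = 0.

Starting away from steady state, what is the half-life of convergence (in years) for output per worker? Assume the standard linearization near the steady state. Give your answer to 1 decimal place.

about 20.0 years

Near the steady state the convergence rate is λ = (1 − α)(n + δ).
λ = (1 − 0.37) × 0.055 = 0.63 × 0.055 = 0.03465
Half-life = ln 2 / λ = 0.6931 / 0.03465 ≈ 20.00 years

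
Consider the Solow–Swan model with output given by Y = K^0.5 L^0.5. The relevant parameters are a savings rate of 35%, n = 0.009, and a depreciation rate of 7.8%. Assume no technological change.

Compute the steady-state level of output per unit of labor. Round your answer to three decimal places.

y* ≈ 4.023

Steady state requires s·f(k) = (n + δ)·k, i.e. s·k^α = (n + δ)·k.
Rearranging, k^(1−α) = s / (n + δ).
k^0.5 = 0.35 / (0.009 + 0.078) = 0.35 / 0.087 = 4.0230
k* = 4.0230^(1/0.5) ≈ 16.1845
y* = (k*)^α = 16.1845^0.5 ≈ 4.0230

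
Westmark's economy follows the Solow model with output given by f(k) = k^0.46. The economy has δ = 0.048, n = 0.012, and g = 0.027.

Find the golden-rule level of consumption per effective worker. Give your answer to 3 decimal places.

At the golden rule, f'(k) = n + g + δ, so α·k^(α−1) = n + g + δ and k_gold = (α/(n + g + δ))^(1/(1−α)).
k_gold = (0.46/0.087)^(1/0.54) = 5.2874^1.8519 ≈ 21.8460
c_gold = f(k_gold) − (n + g + δ)·k_gold = 4.1315 − 0.087×21.8460 ≈ 2.2309

c_gold ≈ 2.231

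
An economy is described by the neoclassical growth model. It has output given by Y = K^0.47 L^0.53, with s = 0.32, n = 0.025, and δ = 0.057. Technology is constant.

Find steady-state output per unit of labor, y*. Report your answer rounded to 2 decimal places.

y* = 3.34

Steady state requires s·f(k) = (n + δ)·k, i.e. s·k^α = (n + δ)·k.
Dividing both sides by k: k^(1−α) = s / (n + δ).
k^0.53 = 0.32 / (0.025 + 0.057) = 0.32 / 0.082 = 3.9024
k* = 3.9024^(1/0.53) ≈ 13.0533
y* = (k*)^α = 13.0533^0.47 ≈ 3.3449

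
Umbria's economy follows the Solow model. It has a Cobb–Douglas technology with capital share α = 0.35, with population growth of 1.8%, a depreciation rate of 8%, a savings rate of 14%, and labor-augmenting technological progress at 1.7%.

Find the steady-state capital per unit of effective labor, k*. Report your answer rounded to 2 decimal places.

k* ≈ 1.35

Steady state requires s·f(k) = (n + g + δ)·k, i.e. s·k^α = (n + g + δ)·k.
Rearranging, k^(1−α) = s / (n + g + δ).
k^0.65 = 0.14 / (0.018 + 0.017 + 0.080) = 0.14 / 0.115 = 1.2174
k* = 1.2174^(1/0.65) ≈ 1.3534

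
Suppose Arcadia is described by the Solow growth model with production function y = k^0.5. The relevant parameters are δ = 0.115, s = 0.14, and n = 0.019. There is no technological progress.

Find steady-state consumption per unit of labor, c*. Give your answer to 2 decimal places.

At the steady state, Δk = 0, so s·k^α = (n + δ)·k.
Rearranging, k^(1−α) = s / (n + δ).
k^0.5 = 0.14 / (0.019 + 0.115) = 0.14 / 0.134 = 1.0448
k* = 1.0448^(1/0.5) ≈ 1.0916
y* = (k*)^α = 1.0916^0.5 ≈ 1.0448
c* = (1 − s)·y* = (1 − 0.14) × 1.0448 ≈ 0.8985

c* ≈ 0.90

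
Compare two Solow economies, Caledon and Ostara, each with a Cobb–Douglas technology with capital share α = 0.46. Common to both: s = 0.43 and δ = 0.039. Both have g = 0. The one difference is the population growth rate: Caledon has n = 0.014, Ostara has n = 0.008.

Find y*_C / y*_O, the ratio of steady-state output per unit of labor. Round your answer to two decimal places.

ratio ≈ 0.90

Steady-state y* = [s/(n + δ)]^(α/(1−α)), so the ratio is [ (s_C/(n + δ)_C) / (s_O/(n + δ)_O) ]^0.8519.
s_C/(n + δ)_C = 0.43/0.053 = 8.1132; s_O/(n + δ)_O = 0.43/0.047 = 9.1489.
Ratio = (8.1132/9.1489)^0.8519 = 0.8868^0.8519 ≈ 0.9027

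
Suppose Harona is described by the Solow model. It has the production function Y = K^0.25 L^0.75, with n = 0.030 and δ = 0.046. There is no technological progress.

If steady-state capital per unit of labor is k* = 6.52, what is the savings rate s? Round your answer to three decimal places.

At the steady state, Δk = 0, so s·k^α = (n + δ)·k.
So s / (n + δ) = (k*)^(1−α) = 6.52^0.75 = 4.0802.
Therefore s = 4.0802 × (n + δ) = 4.0802 × 0.076 = 0.3101.

s ≈ 0.310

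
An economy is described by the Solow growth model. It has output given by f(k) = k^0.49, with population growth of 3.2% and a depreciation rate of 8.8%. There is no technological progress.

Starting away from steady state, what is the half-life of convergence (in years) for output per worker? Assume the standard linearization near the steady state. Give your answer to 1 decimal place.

Near the steady state the convergence rate is λ = (1 − α)(n + δ).
λ = (1 − 0.49) × 0.120 = 0.51 × 0.120 = 0.0612
Half-life = ln 2 / λ = 0.6931 / 0.0612 ≈ 11.33 years

t_½ ≈ 11.3 years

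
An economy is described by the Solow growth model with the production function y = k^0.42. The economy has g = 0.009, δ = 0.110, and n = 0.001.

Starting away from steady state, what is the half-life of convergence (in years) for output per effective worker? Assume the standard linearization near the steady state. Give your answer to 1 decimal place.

Near the steady state the convergence rate is λ = (1 − α)(n + g + δ).
λ = (1 − 0.42) × 0.120 = 0.58 × 0.120 = 0.0696
Half-life = ln 2 / λ = 0.6931 / 0.0696 ≈ 9.96 years

half-life ≈ 10.0 years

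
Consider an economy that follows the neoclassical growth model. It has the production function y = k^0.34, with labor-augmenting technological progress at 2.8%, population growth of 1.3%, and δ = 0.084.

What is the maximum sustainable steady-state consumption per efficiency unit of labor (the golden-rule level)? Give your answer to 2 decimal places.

At the golden rule, f'(k) = n + g + δ, so α·k^(α−1) = n + g + δ and k_gold = (α/(n + g + δ))^(1/(1−α)).
k_gold = (0.34/0.125)^(1/0.66) = 2.7200^1.5152 ≈ 4.5547
c_gold = f(k_gold) − (n + g + δ)·k_gold = 1.6745 − 0.125×4.5547 ≈ 1.1052

c_gold ≈ 1.11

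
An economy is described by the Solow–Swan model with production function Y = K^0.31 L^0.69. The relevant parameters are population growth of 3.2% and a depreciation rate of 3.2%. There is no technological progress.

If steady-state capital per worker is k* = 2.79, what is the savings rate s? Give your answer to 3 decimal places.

s ≈ 0.130

Steady state requires s·f(k) = (n + δ)·k, i.e. s·k^α = (n + δ)·k.
So s / (n + δ) = (k*)^(1−α) = 2.79^0.69 = 2.0299.
Therefore s = 2.0299 × (n + δ) = 2.0299 × 0.064 = 0.1299.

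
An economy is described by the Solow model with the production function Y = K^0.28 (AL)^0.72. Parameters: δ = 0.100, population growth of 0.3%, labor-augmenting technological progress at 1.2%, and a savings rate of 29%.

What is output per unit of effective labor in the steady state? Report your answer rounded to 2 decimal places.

In steady state, investment equals break-even investment: s·k^α = (n + g + δ)·k.
Dividing both sides by k: k^(1−α) = s / (n + g + δ).
k^0.72 = 0.29 / (0.003 + 0.012 + 0.100) = 0.29 / 0.115 = 2.5217
k* = 2.5217^(1/0.72) ≈ 3.6133
y* = (k*)^α = 3.6133^0.28 ≈ 1.4329

y* ≈ 1.43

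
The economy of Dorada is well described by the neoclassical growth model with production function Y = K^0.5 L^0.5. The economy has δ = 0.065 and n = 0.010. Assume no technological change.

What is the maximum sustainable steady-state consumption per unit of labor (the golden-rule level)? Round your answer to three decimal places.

c_gold ≈ 3.333

At the golden rule, f'(k) = n + δ, so α·k^(α−1) = n + δ and k_gold = (α/(n + δ))^(1/(1−α)).
k_gold = (0.5/0.075)^(1/0.5) = 6.6667^2 ≈ 44.4449
c_gold = f(k_gold) − (n + δ)·k_gold = 6.6667 − 0.075×44.4449 ≈ 3.3333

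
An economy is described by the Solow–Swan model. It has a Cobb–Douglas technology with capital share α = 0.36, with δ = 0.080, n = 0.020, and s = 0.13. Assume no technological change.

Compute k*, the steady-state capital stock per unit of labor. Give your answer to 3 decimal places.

In steady state, investment equals break-even investment: s·k^α = (n + δ)·k.
Dividing both sides by k: k^(1−α) = s / (n + δ).
k^0.64 = 0.13 / (0.020 + 0.080) = 0.13 / 0.100 = 1.3000
k* = 1.3000^(1/0.64) ≈ 1.5067

k* ≈ 1.507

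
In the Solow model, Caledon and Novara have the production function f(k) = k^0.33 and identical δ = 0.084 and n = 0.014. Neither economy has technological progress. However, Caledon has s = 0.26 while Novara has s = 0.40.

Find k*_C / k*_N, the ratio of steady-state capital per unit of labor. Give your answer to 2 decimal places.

Steady-state k* = [s/(n + δ)]^(1/(1−α)), so the ratio is [ (s_C/(n + δ)_C) / (s_N/(n + δ)_N) ]^1.4925.
s_C/(n + δ)_C = 0.26/0.098 = 2.6531; s_N/(n + δ)_N = 0.40/0.098 = 4.0816.
Ratio = (2.6531/4.0816)^1.4925 = 0.6500^1.4925 ≈ 0.5257

k*_C / k*_N ≈ 0.53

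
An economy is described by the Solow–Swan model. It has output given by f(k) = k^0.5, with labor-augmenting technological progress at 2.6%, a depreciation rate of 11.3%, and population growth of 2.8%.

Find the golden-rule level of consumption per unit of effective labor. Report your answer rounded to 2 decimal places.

c_gold ≈ 1.50

At the golden rule, f'(k) = n + g + δ, so α·k^(α−1) = n + g + δ and k_gold = (α/(n + g + δ))^(1/(1−α)).
k_gold = (0.5/0.167)^(1/0.5) = 2.9940^2 ≈ 8.9640
c_gold = f(k_gold) − (n + g + δ)·k_gold = 2.9940 − 0.167×8.9640 ≈ 1.4970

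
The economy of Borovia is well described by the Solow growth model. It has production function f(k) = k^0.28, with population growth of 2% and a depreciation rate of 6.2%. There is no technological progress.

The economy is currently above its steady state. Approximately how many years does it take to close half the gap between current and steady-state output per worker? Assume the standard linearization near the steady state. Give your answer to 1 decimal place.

t_½ ≈ 11.7 years

Near the steady state the convergence rate is λ = (1 − α)(n + δ).
λ = (1 − 0.28) × 0.082 = 0.72 × 0.082 = 0.05904
Half-life = ln 2 / λ = 0.6931 / 0.05904 ≈ 11.74 years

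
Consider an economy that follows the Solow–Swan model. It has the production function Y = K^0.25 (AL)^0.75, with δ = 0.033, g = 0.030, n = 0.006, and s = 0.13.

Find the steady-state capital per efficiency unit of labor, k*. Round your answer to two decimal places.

k* = 2.33

Steady state requires s·f(k) = (n + g + δ)·k, i.e. s·k^α = (n + g + δ)·k.
Rearranging, k^(1−α) = s / (n + g + δ).
k^0.75 = 0.13 / (0.006 + 0.030 + 0.033) = 0.13 / 0.069 = 1.8841
k* = 1.8841^(1/0.75) ≈ 2.3270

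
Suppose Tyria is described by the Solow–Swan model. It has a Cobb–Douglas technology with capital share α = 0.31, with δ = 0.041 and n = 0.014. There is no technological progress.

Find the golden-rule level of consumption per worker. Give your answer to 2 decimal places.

c_gold ≈ 1.50

At the golden rule, f'(k) = n + δ, so α·k^(α−1) = n + δ and k_gold = (α/(n + δ))^(1/(1−α)).
k_gold = (0.31/0.055)^(1/0.69) = 5.6364^1.4493 ≈ 12.2582
c_gold = f(k_gold) − (n + δ)·k_gold = 2.1748 − 0.055×12.2582 ≈ 1.5006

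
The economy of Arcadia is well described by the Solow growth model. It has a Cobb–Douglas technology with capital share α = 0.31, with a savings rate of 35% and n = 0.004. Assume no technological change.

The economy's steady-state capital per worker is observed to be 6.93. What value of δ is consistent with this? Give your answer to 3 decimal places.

δ ≈ 0.088

Steady state requires s·f(k) = (n + δ)·k, i.e. s·k^α = (n + δ)·k.
So s / (n + δ) = (k*)^(1−α) = 6.93^0.69 = 3.8028.
Therefore n + δ = s / 3.8028 = 0.35 / 3.8028 = 0.0920, so δ = 0.0920 − 0.004 = 0.0880.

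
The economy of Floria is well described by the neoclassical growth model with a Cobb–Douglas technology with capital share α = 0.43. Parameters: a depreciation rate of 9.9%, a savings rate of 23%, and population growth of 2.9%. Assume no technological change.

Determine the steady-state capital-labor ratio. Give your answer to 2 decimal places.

k* = 2.80

In steady state, investment equals break-even investment: s·k^α = (n + δ)·k.
Dividing both sides by k: k^(1−α) = s / (n + δ).
k^0.57 = 0.23 / (0.029 + 0.099) = 0.23 / 0.128 = 1.7969
k* = 1.7969^(1/0.57) ≈ 2.7960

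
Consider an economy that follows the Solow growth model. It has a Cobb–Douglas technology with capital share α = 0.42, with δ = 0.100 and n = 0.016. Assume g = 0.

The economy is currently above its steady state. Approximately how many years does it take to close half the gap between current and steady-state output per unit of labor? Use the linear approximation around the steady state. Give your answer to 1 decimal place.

Near the steady state the convergence rate is λ = (1 − α)(n + δ).
λ = (1 − 0.42) × 0.116 = 0.58 × 0.116 = 0.06728
Half-life = ln 2 / λ = 0.6931 / 0.06728 ≈ 10.30 years

t_½ ≈ 10.3 years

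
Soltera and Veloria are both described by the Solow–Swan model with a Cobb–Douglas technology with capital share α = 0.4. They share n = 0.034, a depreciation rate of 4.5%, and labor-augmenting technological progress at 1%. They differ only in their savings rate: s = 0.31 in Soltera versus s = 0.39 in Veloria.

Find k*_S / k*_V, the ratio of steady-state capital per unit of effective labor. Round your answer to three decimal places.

ratio ≈ 0.682

Steady-state k* = [s/(n + g + δ)]^(1/(1−α)), so the ratio is [ (s_S/(n + g + δ)_S) / (s_V/(n + g + δ)_V) ]^1.6667.
s_S/(n + g + δ)_S = 0.31/0.089 = 3.4831; s_V/(n + g + δ)_V = 0.39/0.089 = 4.3820.
Ratio = (3.4831/4.3820)^1.6667 = 0.7949^1.6667 ≈ 0.6821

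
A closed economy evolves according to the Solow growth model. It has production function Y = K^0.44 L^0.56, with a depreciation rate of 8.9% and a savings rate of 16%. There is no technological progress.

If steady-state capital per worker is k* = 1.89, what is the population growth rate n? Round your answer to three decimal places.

At the steady state, Δk = 0, so s·k^α = (n + δ)·k.
So s / (n + δ) = (k*)^(1−α) = 1.89^0.56 = 1.4283.
Therefore n + δ = s / 1.4283 = 0.16 / 1.4283 = 0.1120, so n = 0.1120 − 0.089 = 0.0230.

n ≈ 0.023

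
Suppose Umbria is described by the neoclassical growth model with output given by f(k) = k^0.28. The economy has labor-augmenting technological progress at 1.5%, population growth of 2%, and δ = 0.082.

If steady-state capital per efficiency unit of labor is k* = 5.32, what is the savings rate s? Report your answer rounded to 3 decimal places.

In steady state, investment equals break-even investment: s·k^α = (n + g + δ)·k.
So s / (n + g + δ) = (k*)^(1−α) = 5.32^0.72 = 3.3316.
Therefore s = 3.3316 × (n + g + δ) = 3.3316 × 0.117 = 0.3898.

s ≈ 0.390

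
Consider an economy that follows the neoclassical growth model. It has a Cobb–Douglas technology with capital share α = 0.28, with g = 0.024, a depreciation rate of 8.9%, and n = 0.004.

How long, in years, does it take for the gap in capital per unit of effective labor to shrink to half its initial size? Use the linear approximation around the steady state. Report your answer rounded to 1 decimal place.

Near the steady state the convergence rate is λ = (1 − α)(n + g + δ).
λ = (1 − 0.28) × 0.117 = 0.72 × 0.117 = 0.08424
Half-life = ln 2 / λ = 0.6931 / 0.08424 ≈ 8.23 years

t_½ ≈ 8.2 years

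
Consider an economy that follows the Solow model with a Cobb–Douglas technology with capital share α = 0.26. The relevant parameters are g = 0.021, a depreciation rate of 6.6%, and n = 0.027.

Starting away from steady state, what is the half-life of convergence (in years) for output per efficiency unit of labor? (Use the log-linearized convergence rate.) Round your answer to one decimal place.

t_½ ≈ 8.2 years

Near the steady state the convergence rate is λ = (1 − α)(n + g + δ).
λ = (1 − 0.26) × 0.114 = 0.74 × 0.114 = 0.08436
Half-life = ln 2 / λ = 0.6931 / 0.08436 ≈ 8.22 years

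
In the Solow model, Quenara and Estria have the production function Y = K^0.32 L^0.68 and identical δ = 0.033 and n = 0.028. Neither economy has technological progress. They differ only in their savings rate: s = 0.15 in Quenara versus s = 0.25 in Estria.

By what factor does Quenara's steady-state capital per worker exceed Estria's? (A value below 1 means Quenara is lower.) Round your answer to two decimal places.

k*_Q / k*_E ≈ 0.47

Steady-state k* = [s/(n + δ)]^(1/(1−α)), so the ratio is [ (s_Q/(n + δ)_Q) / (s_E/(n + δ)_E) ]^1.4706.
s_Q/(n + δ)_Q = 0.15/0.061 = 2.4590; s_E/(n + δ)_E = 0.25/0.061 = 4.0984.
Ratio = (2.4590/4.0984)^1.4706 = 0.6000^1.4706 ≈ 0.4718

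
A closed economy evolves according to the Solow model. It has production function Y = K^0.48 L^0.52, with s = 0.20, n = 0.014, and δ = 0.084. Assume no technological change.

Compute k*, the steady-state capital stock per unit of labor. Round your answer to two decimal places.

k* ≈ 3.94

At the steady state, Δk = 0, so s·k^α = (n + δ)·k.
Rearranging, k^(1−α) = s / (n + δ).
k^0.52 = 0.20 / (0.014 + 0.084) = 0.20 / 0.098 = 2.0408
k* = 2.0408^(1/0.52) ≈ 3.9425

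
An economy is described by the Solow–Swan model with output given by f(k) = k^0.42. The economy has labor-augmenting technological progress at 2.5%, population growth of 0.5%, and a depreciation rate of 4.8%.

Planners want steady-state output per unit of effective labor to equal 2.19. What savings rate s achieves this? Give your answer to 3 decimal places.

s ≈ 0.230

Steady state requires s·f(k) = (n + g + δ)·k, i.e. s·k^α = (n + g + δ)·k.
Since y* = [s/(n + g + δ)]^(α/(1−α)), we have s/(n + g + δ) = (y*)^((1−α)/α) = 2.19^1.381 = 2.9523.
Therefore s = 2.9523 × (n + g + δ) = 2.9523 × 0.078 = 0.2303.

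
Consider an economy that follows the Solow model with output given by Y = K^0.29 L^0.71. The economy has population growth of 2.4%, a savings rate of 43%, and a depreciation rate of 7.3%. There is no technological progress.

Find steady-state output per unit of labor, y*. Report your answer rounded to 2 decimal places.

In steady state, investment equals break-even investment: s·k^α = (n + δ)·k.
Rearranging, k^(1−α) = s / (n + δ).
k^0.71 = 0.43 / (0.024 + 0.073) = 0.43 / 0.097 = 4.4330
k* = 4.4330^(1/0.71) ≈ 8.1441
y* = (k*)^α = 8.1441^0.29 ≈ 1.8371

y* = 1.84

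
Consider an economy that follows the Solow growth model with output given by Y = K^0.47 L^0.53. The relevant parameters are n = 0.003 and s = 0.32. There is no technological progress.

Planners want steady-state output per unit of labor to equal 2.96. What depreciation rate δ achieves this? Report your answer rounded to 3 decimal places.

In steady state, investment equals break-even investment: s·k^α = (n + δ)·k.
Since y* = [s/(n + δ)]^(α/(1−α)), we have s/(n + δ) = (y*)^((1−α)/α) = 2.96^1.1277 = 3.4000.
Therefore n + δ = s / 3.4000 = 0.32 / 3.4000 = 0.0941, so δ = 0.0941 − 0.003 = 0.0911.

δ ≈ 0.091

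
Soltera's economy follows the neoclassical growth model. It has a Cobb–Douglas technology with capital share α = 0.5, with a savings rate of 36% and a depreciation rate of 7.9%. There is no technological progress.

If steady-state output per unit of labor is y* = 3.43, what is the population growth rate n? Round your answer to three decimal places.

At the steady state, Δk = 0, so s·k^α = (n + δ)·k.
Since y* = [s/(n + δ)]^(α/(1−α)), we have s/(n + δ) = (y*)^((1−α)/α) = 3.43^1 = 3.4300.
Therefore n + δ = s / 3.4300 = 0.36 / 3.4300 = 0.1050, so n = 0.1050 − 0.079 = 0.0260.

n ≈ 0.026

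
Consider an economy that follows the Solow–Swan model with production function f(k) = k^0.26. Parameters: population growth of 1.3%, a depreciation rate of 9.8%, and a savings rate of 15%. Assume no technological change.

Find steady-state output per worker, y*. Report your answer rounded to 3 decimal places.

At the steady state, Δk = 0, so s·k^α = (n + δ)·k.
Dividing both sides by k: k^(1−α) = s / (n + δ).
k^0.74 = 0.15 / (0.013 + 0.098) = 0.15 / 0.111 = 1.3514
k* = 1.3514^(1/0.74) ≈ 1.5022
y* = (k*)^α = 1.5022^0.26 ≈ 1.1116

y* ≈ 1.112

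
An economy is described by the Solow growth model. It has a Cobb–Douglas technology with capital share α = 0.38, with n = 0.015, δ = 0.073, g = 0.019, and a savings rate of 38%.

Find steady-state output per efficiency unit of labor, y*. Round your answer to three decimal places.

In steady state, investment equals break-even investment: s·k^α = (n + g + δ)·k.
Dividing both sides by k: k^(1−α) = s / (n + g + δ).
k^0.62 = 0.38 / (0.015 + 0.019 + 0.073) = 0.38 / 0.107 = 3.5514
k* = 3.5514^(1/0.62) ≈ 7.7222
y* = (k*)^α = 7.7222^0.38 ≈ 2.1744

y* = 2.174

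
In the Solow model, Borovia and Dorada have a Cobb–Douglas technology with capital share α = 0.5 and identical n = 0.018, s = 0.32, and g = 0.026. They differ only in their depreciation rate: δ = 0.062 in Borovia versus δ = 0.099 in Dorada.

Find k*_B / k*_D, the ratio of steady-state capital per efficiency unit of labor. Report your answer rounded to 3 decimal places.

Steady-state k* = [s/(n + g + δ)]^(1/(1−α)), so the ratio is [ (s_B/(n + g + δ)_B) / (s_D/(n + g + δ)_D) ]^2.
s_B/(n + g + δ)_B = 0.32/0.106 = 3.0189; s_D/(n + g + δ)_D = 0.32/0.143 = 2.2378.
Ratio = (3.0189/2.2378)^2 = 1.3490^2 ≈ 1.8198

ratio ≈ 1.820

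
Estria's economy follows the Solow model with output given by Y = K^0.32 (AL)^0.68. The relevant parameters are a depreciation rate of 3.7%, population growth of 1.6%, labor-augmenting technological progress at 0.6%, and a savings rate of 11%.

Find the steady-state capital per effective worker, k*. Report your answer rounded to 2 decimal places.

At the steady state, Δk = 0, so s·k^α = (n + g + δ)·k.
Rearranging, k^(1−α) = s / (n + g + δ).
k^0.68 = 0.11 / (0.016 + 0.006 + 0.037) = 0.11 / 0.059 = 1.8644
k* = 1.8644^(1/0.68) ≈ 2.4995

k* ≈ 2.50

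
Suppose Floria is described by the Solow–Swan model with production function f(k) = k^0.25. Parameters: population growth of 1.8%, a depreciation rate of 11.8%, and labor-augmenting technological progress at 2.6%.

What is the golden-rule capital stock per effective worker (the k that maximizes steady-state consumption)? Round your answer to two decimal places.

The golden rule sets f'(k) = n + g + δ, i.e. α·k^(α−1) = n + g + δ.
So k^(1−α) = α / (n + g + δ) = 0.25 / 0.162 = 1.5432.
k_gold = 1.5432^(1/0.75) ≈ 1.7833

k_gold ≈ 1.78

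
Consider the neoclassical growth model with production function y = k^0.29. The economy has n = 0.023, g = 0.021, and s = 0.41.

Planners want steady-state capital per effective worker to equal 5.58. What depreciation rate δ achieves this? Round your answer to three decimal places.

δ ≈ 0.077

Steady state requires s·f(k) = (n + g + δ)·k, i.e. s·k^α = (n + g + δ)·k.
So s / (n + g + δ) = (k*)^(1−α) = 5.58^0.71 = 3.3893.
Therefore n + g + δ = s / 3.3893 = 0.41 / 3.3893 = 0.1210, so δ = 0.1210 − 0.044 = 0.0770.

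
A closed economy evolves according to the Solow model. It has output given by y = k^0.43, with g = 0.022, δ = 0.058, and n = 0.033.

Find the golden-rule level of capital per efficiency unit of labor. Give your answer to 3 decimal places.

k_gold ≈ 10.429

The golden rule sets f'(k) = n + g + δ, i.e. α·k^(α−1) = n + g + δ.
So k^(1−α) = α / (n + g + δ) = 0.43 / 0.113 = 3.8053.
k_gold = 3.8053^(1/0.57) ≈ 10.4286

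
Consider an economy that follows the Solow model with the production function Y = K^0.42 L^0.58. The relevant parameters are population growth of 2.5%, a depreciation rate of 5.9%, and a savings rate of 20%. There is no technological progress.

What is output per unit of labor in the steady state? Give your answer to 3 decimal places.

In steady state, investment equals break-even investment: s·k^α = (n + δ)·k.
Rearranging, k^(1−α) = s / (n + δ).
k^0.58 = 0.20 / (0.025 + 0.059) = 0.20 / 0.084 = 2.3810
k* = 2.3810^(1/0.58) ≈ 4.4626
y* = (k*)^α = 4.4626^0.42 ≈ 1.8742

y* ≈ 1.874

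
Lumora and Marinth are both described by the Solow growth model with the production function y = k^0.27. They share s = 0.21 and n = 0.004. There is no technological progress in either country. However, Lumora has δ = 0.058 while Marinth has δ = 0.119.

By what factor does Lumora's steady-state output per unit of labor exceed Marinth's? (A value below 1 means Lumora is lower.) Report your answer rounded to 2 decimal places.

Steady-state y* = [s/(n + δ)]^(α/(1−α)), so the ratio is [ (s_L/(n + δ)_L) / (s_M/(n + δ)_M) ]^0.3699.
s_L/(n + δ)_L = 0.21/0.062 = 3.3871; s_M/(n + δ)_M = 0.21/0.123 = 1.7073.
Ratio = (3.3871/1.7073)^0.3699 = 1.9839^0.3699 ≈ 1.2884

ratio ≈ 1.29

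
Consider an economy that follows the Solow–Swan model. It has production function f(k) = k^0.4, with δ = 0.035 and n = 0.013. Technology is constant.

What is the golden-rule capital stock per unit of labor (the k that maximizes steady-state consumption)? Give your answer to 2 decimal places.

The golden rule sets f'(k) = n + δ, i.e. α·k^(α−1) = n + δ.
So k^(1−α) = α / (n + δ) = 0.4 / 0.048 = 8.3333.
k_gold = 8.3333^(1/0.6) ≈ 34.2527

k_gold ≈ 34.25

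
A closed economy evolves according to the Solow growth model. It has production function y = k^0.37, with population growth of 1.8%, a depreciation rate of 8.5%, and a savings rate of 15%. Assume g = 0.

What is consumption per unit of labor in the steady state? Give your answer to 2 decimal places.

In steady state, investment equals break-even investment: s·k^α = (n + δ)·k.
Dividing both sides by k: k^(1−α) = s / (n + δ).
k^0.63 = 0.15 / (0.018 + 0.085) = 0.15 / 0.103 = 1.4563
k* = 1.4563^(1/0.63) ≈ 1.8161
y* = (k*)^α = 1.8161^0.37 ≈ 1.2470
c* = (1 − s)·y* = (1 − 0.15) × 1.2470 ≈ 1.0600

c* = 1.06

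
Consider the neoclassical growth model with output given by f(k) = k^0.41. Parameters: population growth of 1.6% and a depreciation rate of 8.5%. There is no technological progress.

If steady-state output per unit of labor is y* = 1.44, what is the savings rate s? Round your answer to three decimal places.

In steady state, investment equals break-even investment: s·k^α = (n + δ)·k.
Since y* = [s/(n + δ)]^(α/(1−α)), we have s/(n + δ) = (y*)^((1−α)/α) = 1.44^1.439 = 1.6900.
Therefore s = 1.6900 × (n + δ) = 1.6900 × 0.101 = 0.1707.

s ≈ 0.171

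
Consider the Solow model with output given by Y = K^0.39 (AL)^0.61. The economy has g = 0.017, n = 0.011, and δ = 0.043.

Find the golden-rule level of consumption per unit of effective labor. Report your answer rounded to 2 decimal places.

At the golden rule, f'(k) = n + g + δ, so α·k^(α−1) = n + g + δ and k_gold = (α/(n + g + δ))^(1/(1−α)).
k_gold = (0.39/0.071)^(1/0.61) = 5.4930^1.6393 ≈ 16.3219
c_gold = f(k_gold) − (n + g + δ)·k_gold = 2.9715 − 0.071×16.3219 ≈ 1.8126

c_gold ≈ 1.81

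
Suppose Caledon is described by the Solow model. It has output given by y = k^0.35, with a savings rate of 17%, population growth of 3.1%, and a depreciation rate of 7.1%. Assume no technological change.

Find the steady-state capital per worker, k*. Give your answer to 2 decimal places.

Steady state requires s·f(k) = (n + δ)·k, i.e. s·k^α = (n + δ)·k.
Rearranging, k^(1−α) = s / (n + δ).
k^0.65 = 0.17 / (0.031 + 0.071) = 0.17 / 0.102 = 1.6667
k* = 1.6667^(1/0.65) ≈ 2.1944

k* = 2.19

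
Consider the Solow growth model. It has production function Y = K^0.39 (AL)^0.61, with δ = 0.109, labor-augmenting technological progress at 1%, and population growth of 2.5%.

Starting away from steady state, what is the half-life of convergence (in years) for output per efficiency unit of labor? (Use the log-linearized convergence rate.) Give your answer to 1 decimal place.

about 7.9 years

Near the steady state the convergence rate is λ = (1 − α)(n + g + δ).
λ = (1 − 0.39) × 0.144 = 0.61 × 0.144 = 0.08784
Half-life = ln 2 / λ = 0.6931 / 0.08784 ≈ 7.89 years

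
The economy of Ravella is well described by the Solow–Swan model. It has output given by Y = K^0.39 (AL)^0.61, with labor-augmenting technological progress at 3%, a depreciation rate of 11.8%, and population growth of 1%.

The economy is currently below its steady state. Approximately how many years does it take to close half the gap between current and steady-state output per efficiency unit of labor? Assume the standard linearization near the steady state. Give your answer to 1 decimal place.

Near the steady state the convergence rate is λ = (1 − α)(n + g + δ).
λ = (1 − 0.39) × 0.158 = 0.61 × 0.158 = 0.09638
Half-life = ln 2 / λ = 0.6931 / 0.09638 ≈ 7.19 years

half-life ≈ 7.2 years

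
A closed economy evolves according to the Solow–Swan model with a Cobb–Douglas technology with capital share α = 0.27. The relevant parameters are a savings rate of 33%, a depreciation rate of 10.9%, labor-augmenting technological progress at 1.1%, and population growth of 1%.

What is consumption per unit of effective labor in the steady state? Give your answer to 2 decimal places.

c* ≈ 0.95

In steady state, investment equals break-even investment: s·k^α = (n + g + δ)·k.
Dividing both sides by k: k^(1−α) = s / (n + g + δ).
k^0.73 = 0.33 / (0.010 + 0.011 + 0.109) = 0.33 / 0.130 = 2.5385
k* = 2.5385^(1/0.73) ≈ 3.5827
y* = (k*)^α = 3.5827^0.27 ≈ 1.4114
c* = (1 − s)·y* = (1 − 0.33) × 1.4114 ≈ 0.9456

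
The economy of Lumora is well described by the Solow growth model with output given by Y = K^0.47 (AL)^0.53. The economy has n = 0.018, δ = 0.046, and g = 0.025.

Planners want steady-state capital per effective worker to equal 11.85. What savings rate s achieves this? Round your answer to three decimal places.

s ≈ 0.330

In steady state, investment equals break-even investment: s·k^α = (n + g + δ)·k.
So s / (n + g + δ) = (k*)^(1−α) = 11.85^0.53 = 3.7074.
Therefore s = 3.7074 × (n + g + δ) = 3.7074 × 0.089 = 0.3300.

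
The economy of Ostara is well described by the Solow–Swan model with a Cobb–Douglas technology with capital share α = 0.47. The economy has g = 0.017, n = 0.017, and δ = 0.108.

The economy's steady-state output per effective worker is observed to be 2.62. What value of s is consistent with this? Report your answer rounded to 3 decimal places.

Steady state requires s·f(k) = (n + g + δ)·k, i.e. s·k^α = (n + g + δ)·k.
Since y* = [s/(n + g + δ)]^(α/(1−α)), we have s/(n + g + δ) = (y*)^((1−α)/α) = 2.62^1.1277 = 2.9629.
Therefore s = 2.9629 × (n + g + δ) = 2.9629 × 0.142 = 0.4207.

s ≈ 0.421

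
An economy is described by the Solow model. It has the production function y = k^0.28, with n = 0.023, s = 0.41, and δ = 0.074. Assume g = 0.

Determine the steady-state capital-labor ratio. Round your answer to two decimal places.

At the steady state, Δk = 0, so s·k^α = (n + δ)·k.
Dividing both sides by k: k^(1−α) = s / (n + δ).
k^0.72 = 0.41 / (0.023 + 0.074) = 0.41 / 0.097 = 4.2268
k* = 4.2268^(1/0.72) ≈ 7.4039

k* ≈ 7.40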